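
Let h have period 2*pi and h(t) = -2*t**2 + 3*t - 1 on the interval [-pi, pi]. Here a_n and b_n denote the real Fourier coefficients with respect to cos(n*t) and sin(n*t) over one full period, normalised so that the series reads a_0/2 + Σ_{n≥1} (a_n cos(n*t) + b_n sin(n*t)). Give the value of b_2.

-3

b_2 = 1/pi ∫_{-pi}^{pi} h(t) sin(2*t) dt.
Integrating by parts twice (tabular method), an antiderivative of (-2*t**2 + 3*t - 1) sin(2*t) is t**2*cos(2*t) - t*sin(2*t) - 3*t*cos(2*t)/2 + 3*sin(2*t)/4; evaluating from -pi to pi: ∫_{-pi}^{pi} (-2*t**2 + 3*t - 1) sin(2*t) dt = (pi*(-3 + 2*pi)/2) - (pi*(3 + 2*pi)/2) = -3*pi.
Hence b_2 = (1/pi)·(-3*pi) = -3.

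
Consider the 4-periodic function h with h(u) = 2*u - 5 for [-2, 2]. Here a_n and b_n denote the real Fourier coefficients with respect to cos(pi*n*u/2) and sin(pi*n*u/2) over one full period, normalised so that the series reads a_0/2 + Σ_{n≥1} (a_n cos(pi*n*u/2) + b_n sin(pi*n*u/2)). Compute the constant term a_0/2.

a_0 = 1/2 ∫_{-2}^{2} h(u) du = 1/2 · (-20) = -10.
So the constant term a_0/2 = -5.

-5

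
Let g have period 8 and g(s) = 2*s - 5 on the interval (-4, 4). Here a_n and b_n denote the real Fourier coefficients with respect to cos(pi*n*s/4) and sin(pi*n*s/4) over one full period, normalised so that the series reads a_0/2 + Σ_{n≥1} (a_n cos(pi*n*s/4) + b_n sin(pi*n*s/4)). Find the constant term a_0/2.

-5

a_0 = 1/4 ∫_{-4}^{4} g(s) ds = 1/4 · (-40) = -10.
So the constant term a_0/2 = -5.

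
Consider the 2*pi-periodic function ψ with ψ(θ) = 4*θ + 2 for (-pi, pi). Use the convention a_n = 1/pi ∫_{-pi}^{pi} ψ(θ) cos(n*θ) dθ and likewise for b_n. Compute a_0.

a_0 = 1/pi ∫_{-pi}^{pi} ψ(θ) dθ = 1/pi · (4*pi) = 4.

4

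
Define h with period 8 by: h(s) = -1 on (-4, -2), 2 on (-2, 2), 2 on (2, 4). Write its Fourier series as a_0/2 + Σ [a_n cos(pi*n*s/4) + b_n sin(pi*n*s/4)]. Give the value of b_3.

1/pi

b_3 = 1/4 ∫_{-4}^{4} h(s) sin(3*pi*s/4) ds.
Split the integral at the breakpoints.
Directly, an antiderivative of (-1) sin(3*pi*s/4) is 4*cos(3*pi*s/4)/(3*pi); evaluating from -4 to -2: ∫_{-4}^{-2} (-1) sin(3*pi*s/4) ds = (0) - (-4/(3*pi)) = 4/(3*pi).
Directly, an antiderivative of (2) sin(3*pi*s/4) is -8*cos(3*pi*s/4)/(3*pi); evaluating from -2 to 2: ∫_{-2}^{2} (2) sin(3*pi*s/4) ds = (0) - (0) = 0.
Directly, an antiderivative of (2) sin(3*pi*s/4) is -8*cos(3*pi*s/4)/(3*pi); evaluating from 2 to 4: ∫_{2}^{4} (2) sin(3*pi*s/4) ds = (8/(3*pi)) - (0) = 8/(3*pi).
Summing the pieces and multiplying by (1/4) gives b_3 = 1/pi.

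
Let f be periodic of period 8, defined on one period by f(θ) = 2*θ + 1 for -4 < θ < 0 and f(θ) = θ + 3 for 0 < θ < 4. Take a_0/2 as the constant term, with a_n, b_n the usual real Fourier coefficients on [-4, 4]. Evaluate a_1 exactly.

8/pi**2

a_1 = 1/4 ∫_{-4}^{4} f(θ) cos(pi*θ/4) dθ.
Split the integral at the breakpoints.
Integrating by parts (boundary term plus one more integral), an antiderivative of (2*θ + 1) cos(pi*θ/4) is 8*θ*sin(pi*θ/4)/pi + 4*sin(pi*θ/4)/pi + 32*cos(pi*θ/4)/pi**2; evaluating from -4 to 0: ∫_{-4}^{0} (2*θ + 1) cos(pi*θ/4) dθ = (32/pi**2) - (-32/pi**2) = 64/pi**2.
Integrating by parts (boundary term plus one more integral), an antiderivative of (θ + 3) cos(pi*θ/4) is 4*θ*sin(pi*θ/4)/pi + 12*sin(pi*θ/4)/pi + 16*cos(pi*θ/4)/pi**2; evaluating from 0 to 4: ∫_{0}^{4} (θ + 3) cos(pi*θ/4) dθ = (-16/pi**2) - (16/pi**2) = -32/pi**2.
Summing the pieces and multiplying by (1/4) gives a_1 = 8/pi**2.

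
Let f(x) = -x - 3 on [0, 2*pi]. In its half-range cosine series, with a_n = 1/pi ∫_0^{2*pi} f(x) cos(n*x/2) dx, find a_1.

a_1 = 1/pi ∫_0^{2*pi} (-x - 3) cos(x/2) dx.
Integrating by parts (boundary term plus one more integral), an antiderivative of (-x - 3) cos(x/2) is -2*x*sin(x/2) - 6*sin(x/2) - 4*cos(x/2); evaluating from 0 to 2*pi: ∫_{0}^{2*pi} (-x - 3) cos(x/2) dx = (4) - (-4) = 8.
Hence a_1 = (1/pi)·(8) = 8/pi.

8/pi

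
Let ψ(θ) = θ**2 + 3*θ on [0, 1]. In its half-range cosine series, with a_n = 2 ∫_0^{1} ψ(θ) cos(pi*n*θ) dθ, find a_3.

a_3 = 2 ∫_0^{1} (θ**2 + 3*θ) cos(3*pi*θ) dθ.
Integrating by parts twice (tabular method), an antiderivative of (θ**2 + 3*θ) cos(3*pi*θ) is θ**2*sin(3*pi*θ)/(3*pi) + θ*sin(3*pi*θ)/pi + 2*θ*cos(3*pi*θ)/(9*pi**2) - 2*sin(3*pi*θ)/(27*pi**3) + cos(3*pi*θ)/(3*pi**2); evaluating from 0 to 1: ∫_{0}^{1} (θ**2 + 3*θ) cos(3*pi*θ) dθ = (-5/(9*pi**2)) - (1/(3*pi**2)) = -8/(9*pi**2).
Hence a_3 = 2·(-8/(9*pi**2)) = -16/(9*pi**2).

-16/(9*pi**2)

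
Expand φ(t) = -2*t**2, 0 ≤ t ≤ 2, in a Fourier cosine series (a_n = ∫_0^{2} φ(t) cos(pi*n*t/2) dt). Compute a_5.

a_5 = ∫_0^{2} (-2*t**2) cos(5*pi*t/2) dt.
Integrating by parts twice (tabular method), an antiderivative of (-2*t**2) cos(5*pi*t/2) is -4*t**2*sin(5*pi*t/2)/(5*pi) - 16*t*cos(5*pi*t/2)/(25*pi**2) + 32*sin(5*pi*t/2)/(125*pi**3); evaluating from 0 to 2: ∫_{0}^{2} (-2*t**2) cos(5*pi*t/2) dt = (32/(25*pi**2)) - (0) = 32/(25*pi**2).
Hence a_5 = 32/(25*pi**2).

32/(25*pi**2)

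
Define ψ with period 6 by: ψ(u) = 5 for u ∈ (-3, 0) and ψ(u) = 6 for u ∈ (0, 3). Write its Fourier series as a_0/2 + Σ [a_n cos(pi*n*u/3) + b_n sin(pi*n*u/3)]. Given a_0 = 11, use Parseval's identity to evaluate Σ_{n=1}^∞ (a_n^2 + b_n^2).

Parseval: a_0^2/2 + Σ_{n≥1} (a_n^2+b_n^2) = 1/3 ∫_{-3}^{3} ψ(u)^2 du = 61.
Subtract a_0^2/2 = 121/2: Σ (a_n^2+b_n^2) = 1/2.

1/2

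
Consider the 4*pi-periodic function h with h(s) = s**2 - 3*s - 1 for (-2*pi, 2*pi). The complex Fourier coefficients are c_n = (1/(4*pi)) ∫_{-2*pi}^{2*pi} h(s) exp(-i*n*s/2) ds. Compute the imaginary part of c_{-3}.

-2

Since h is real-valued, Im(c_{-3}) = -(1/(4*pi)) ∫_{-2*pi}^{2*pi} h(s) sin(-3*s/2) ds = b_{3}/2.
Integrating by parts twice (tabular method), an antiderivative of (s**2 - 3*s - 1) sin(-3*s/2) is 2*s**2*cos(3*s/2)/3 - 8*s*sin(3*s/2)/9 - 2*s*cos(3*s/2) + 4*sin(3*s/2)/3 - 34*cos(3*s/2)/27; evaluating from -2*pi to 2*pi: ∫_{-2*pi}^{2*pi} (s**2 - 3*s - 1) sin(-3*s/2) ds = (-8*pi**2/3 + 34/27 + 4*pi) - (-8*pi**2/3 - 4*pi + 34/27) = 8*pi.
Hence Im(c_{-3}) = (-1/(4*pi))·(8*pi) = -2.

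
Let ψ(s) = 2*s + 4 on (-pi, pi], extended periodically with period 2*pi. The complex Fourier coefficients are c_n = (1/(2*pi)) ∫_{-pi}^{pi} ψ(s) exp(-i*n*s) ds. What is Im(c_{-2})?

-1

Since ψ is real-valued, Im(c_{-2}) = -(1/(2*pi)) ∫_{-pi}^{pi} ψ(s) sin(-2*s) ds = b_{2}/2.
Integrating by parts (boundary term plus one more integral), an antiderivative of (2*s + 4) sin(-2*s) is s*cos(2*s) - sin(2*s)/2 + 2*cos(2*s); evaluating from -pi to pi: ∫_{-pi}^{pi} (2*s + 4) sin(-2*s) ds = (2 + pi) - (2 - pi) = 2*pi.
Hence Im(c_{-2}) = (-1/(2*pi))·(2*pi) = -1.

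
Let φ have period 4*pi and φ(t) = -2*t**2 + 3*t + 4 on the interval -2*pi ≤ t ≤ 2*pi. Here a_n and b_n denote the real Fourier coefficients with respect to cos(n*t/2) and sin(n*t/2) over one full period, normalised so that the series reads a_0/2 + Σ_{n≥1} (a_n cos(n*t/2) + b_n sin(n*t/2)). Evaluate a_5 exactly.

a_5 = (1/(2*pi)) ∫_{-2*pi}^{2*pi} φ(t) cos(5*t/2) dt.
Integrating by parts twice (tabular method), an antiderivative of (-2*t**2 + 3*t + 4) cos(5*t/2) is -4*t**2*sin(5*t/2)/5 + 6*t*sin(5*t/2)/5 - 16*t*cos(5*t/2)/25 + 232*sin(5*t/2)/125 + 12*cos(5*t/2)/25; evaluating from -2*pi to 2*pi: ∫_{-2*pi}^{2*pi} (-2*t**2 + 3*t + 4) cos(5*t/2) dt = (-12/25 + 32*pi/25) - (-32*pi/25 - 12/25) = 64*pi/25.
Hence a_5 = (1/(2*pi))·(64*pi/25) = 32/25.

32/25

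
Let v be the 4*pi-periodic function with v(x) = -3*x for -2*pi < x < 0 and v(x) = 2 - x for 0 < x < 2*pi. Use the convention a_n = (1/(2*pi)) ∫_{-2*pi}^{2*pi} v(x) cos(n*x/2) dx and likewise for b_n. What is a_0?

a_0 = (1/(2*pi)) ∫_{-2*pi}^{2*pi} v(x) dx = (1/(2*pi)) · (4*pi*(1 + pi)) = 2 + 2*pi.

2 + 2*pi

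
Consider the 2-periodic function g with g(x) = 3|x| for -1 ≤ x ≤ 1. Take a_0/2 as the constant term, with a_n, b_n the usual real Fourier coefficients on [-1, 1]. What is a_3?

-4/(3*pi**2)

a_3 = ∫_{-1}^{1} g(x) cos(3*pi*x) dx.
g is even and cos(3*pi*x) is even, so the integrand is even and a_3 = 2 ∫_0^{1} g(x) cos(3*pi*x) dx.
Integrating by parts (boundary term plus one more integral), an antiderivative of (3*x) cos(3*pi*x) is x*sin(3*pi*x)/pi + cos(3*pi*x)/(3*pi**2); evaluating from 0 to 1: ∫_{0}^{1} (3*x) cos(3*pi*x) dx = (-1/(3*pi**2)) - (1/(3*pi**2)) = -2/(3*pi**2).
Hence a_3 = 2·(-2/(3*pi**2)) = -4/(3*pi**2).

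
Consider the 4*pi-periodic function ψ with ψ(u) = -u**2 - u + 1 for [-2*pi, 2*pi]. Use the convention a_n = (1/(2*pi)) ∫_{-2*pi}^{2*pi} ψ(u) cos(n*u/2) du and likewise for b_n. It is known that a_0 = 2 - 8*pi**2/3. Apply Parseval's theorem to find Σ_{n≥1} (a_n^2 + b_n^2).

8*pi**2*(15 + 16*pi**2)/45

Parseval: a_0^2/2 + Σ_{n≥1} (a_n^2+b_n^2) = (1/(2*pi)) ∫_{-2*pi}^{2*pi} ψ(u)^2 du = -8*pi**2/3 + 2 + 32*pi**4/5.
Subtract a_0^2/2 = 2*(3 - 4*pi**2)**2/9: Σ (a_n^2+b_n^2) = 8*pi**2*(15 + 16*pi**2)/45.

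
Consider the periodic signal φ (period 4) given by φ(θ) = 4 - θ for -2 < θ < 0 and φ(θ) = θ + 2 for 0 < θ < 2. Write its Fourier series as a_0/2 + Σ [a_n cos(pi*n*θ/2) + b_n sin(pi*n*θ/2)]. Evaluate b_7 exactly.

-4/(7*pi)

b_7 = 1/2 ∫_{-2}^{2} φ(θ) sin(7*pi*θ/2) dθ.
Split the integral at the breakpoints.
Integrating by parts (boundary term plus one more integral), an antiderivative of (4 - θ) sin(7*pi*θ/2) is 2*θ*cos(7*pi*θ/2)/(7*pi) - 4*sin(7*pi*θ/2)/(49*pi**2) - 8*cos(7*pi*θ/2)/(7*pi); evaluating from -2 to 0: ∫_{-2}^{0} (4 - θ) sin(7*pi*θ/2) dθ = (-8/(7*pi)) - (12/(7*pi)) = -20/(7*pi).
Integrating by parts (boundary term plus one more integral), an antiderivative of (θ + 2) sin(7*pi*θ/2) is -2*θ*cos(7*pi*θ/2)/(7*pi) + 4*sin(7*pi*θ/2)/(49*pi**2) - 4*cos(7*pi*θ/2)/(7*pi); evaluating from 0 to 2: ∫_{0}^{2} (θ + 2) sin(7*pi*θ/2) dθ = (8/(7*pi)) - (-4/(7*pi)) = 12/(7*pi).
Summing the pieces and multiplying by (1/2) gives b_7 = -4/(7*pi).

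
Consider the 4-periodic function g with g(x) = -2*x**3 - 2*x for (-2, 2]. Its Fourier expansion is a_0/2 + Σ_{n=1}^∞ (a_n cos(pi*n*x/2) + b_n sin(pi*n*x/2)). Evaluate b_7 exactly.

b_7 = 1/2 ∫_{-2}^{2} g(x) sin(7*pi*x/2) dx.
g is odd and sin(7*pi*x/2) is odd, so the integrand is even and b_7 = ∫_0^{2} g(x) sin(7*pi*x/2) dx.
Integrating by parts three times (tabular method), an antiderivative of (-2*x**3 - 2*x) sin(7*pi*x/2) is 4*x**3*cos(7*pi*x/2)/(7*pi) - 24*x**2*sin(7*pi*x/2)/(49*pi**2) - 96*x*cos(7*pi*x/2)/(343*pi**3) + 4*x*cos(7*pi*x/2)/(7*pi) - 8*sin(7*pi*x/2)/(49*pi**2) + 192*sin(7*pi*x/2)/(2401*pi**4); evaluating from 0 to 2: ∫_{0}^{2} (-2*x**3 - 2*x) sin(7*pi*x/2) dx = (8*(24 - 245*pi**2)/(343*pi**3)) - (0) = 8*(24 - 245*pi**2)/(343*pi**3).
Hence b_7 = 8*(24 - 245*pi**2)/(343*pi**3).

8*(24 - 245*pi**2)/(343*pi**3)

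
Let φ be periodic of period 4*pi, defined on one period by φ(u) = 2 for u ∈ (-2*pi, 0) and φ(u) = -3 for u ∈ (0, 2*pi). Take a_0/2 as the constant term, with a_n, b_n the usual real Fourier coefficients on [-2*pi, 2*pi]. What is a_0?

a_0 = (1/(2*pi)) ∫_{-2*pi}^{2*pi} φ(u) du = (1/(2*pi)) · (-2*pi) = -1.

-1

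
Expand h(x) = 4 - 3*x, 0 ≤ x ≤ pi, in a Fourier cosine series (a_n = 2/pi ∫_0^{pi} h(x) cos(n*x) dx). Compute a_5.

a_5 = 2/pi ∫_0^{pi} (4 - 3*x) cos(5*x) dx.
Integrating by parts (boundary term plus one more integral), an antiderivative of (4 - 3*x) cos(5*x) is -3*x*sin(5*x)/5 + 4*sin(5*x)/5 - 3*cos(5*x)/25; evaluating from 0 to pi: ∫_{0}^{pi} (4 - 3*x) cos(5*x) dx = (3/25) - (-3/25) = 6/25.
Hence a_5 = (2/pi)·(6/25) = 12/(25*pi).

12/(25*pi)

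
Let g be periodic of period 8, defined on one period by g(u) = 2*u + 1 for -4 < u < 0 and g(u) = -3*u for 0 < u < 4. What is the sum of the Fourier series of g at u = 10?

-6

u = 10 differs from u = 2 by 1 full period(s), and the series is 8-periodic.
g is continuous at u = 2 with value -6, so the series converges to -6 there.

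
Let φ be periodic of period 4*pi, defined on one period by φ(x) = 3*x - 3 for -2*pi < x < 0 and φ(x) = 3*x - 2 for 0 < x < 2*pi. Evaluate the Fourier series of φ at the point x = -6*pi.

x = -6*pi differs from x = -2*pi by -1 full period(s), and the series is 4*pi-periodic.
At x = -2*pi the one-sided limits are φ(-2*pi^-) = -2 + 6*pi and φ(-2*pi^+) = -6*pi - 3.
By Dirichlet's theorem the series converges to their average, [(-2 + 6*pi) + (-6*pi - 3)]/2 = -5/2.

-5/2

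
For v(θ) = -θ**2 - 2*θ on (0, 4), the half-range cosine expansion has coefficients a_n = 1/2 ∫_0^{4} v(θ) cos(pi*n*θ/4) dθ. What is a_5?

96/(25*pi**2)

a_5 = 1/2 ∫_0^{4} (-θ**2 - 2*θ) cos(5*pi*θ/4) dθ.
Integrating by parts twice (tabular method), an antiderivative of (-θ**2 - 2*θ) cos(5*pi*θ/4) is -4*θ**2*sin(5*pi*θ/4)/(5*pi) - 8*θ*sin(5*pi*θ/4)/(5*pi) - 32*θ*cos(5*pi*θ/4)/(25*pi**2) + 128*sin(5*pi*θ/4)/(125*pi**3) - 32*cos(5*pi*θ/4)/(25*pi**2); evaluating from 0 to 4: ∫_{0}^{4} (-θ**2 - 2*θ) cos(5*pi*θ/4) dθ = (32/(5*pi**2)) - (-32/(25*pi**2)) = 192/(25*pi**2).
Hence a_5 = (1/2)·(192/(25*pi**2)) = 96/(25*pi**2).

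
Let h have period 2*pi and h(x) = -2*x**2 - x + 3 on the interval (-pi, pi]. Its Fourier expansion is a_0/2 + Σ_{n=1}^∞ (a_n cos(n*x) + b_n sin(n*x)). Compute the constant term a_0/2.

3 - 2*pi**2/3

a_0 = 1/pi ∫_{-pi}^{pi} h(x) dx = 1/pi · (-4*pi**3/3 + 6*pi) = 6 - 4*pi**2/3.
So the constant term a_0/2 = 3 - 2*pi**2/3.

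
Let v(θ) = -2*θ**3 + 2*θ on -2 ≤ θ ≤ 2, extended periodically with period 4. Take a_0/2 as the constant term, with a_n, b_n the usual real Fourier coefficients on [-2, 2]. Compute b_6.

-8/(9*pi**3) + 4/pi

b_6 = 1/2 ∫_{-2}^{2} v(θ) sin(3*pi*θ) dθ.
v is odd and sin(3*pi*θ) is odd, so the integrand is even and b_6 = ∫_0^{2} v(θ) sin(3*pi*θ) dθ.
Integrating by parts three times (tabular method), an antiderivative of (-2*θ**3 + 2*θ) sin(3*pi*θ) is 2*θ**3*cos(3*pi*θ)/(3*pi) - 2*θ**2*sin(3*pi*θ)/(3*pi**2) - 2*θ*cos(3*pi*θ)/(3*pi) - 4*θ*cos(3*pi*θ)/(9*pi**3) + 4*sin(3*pi*θ)/(27*pi**4) + 2*sin(3*pi*θ)/(9*pi**2); evaluating from 0 to 2: ∫_{0}^{2} (-2*θ**3 + 2*θ) sin(3*pi*θ) dθ = (-8/(9*pi**3) + 4/pi) - (0) = -8/(9*pi**3) + 4/pi.
Hence b_6 = -8/(9*pi**3) + 4/pi.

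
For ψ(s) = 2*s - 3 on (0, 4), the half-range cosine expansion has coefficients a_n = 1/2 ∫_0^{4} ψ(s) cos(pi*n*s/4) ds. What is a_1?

-32/pi**2

a_1 = 1/2 ∫_0^{4} (2*s - 3) cos(pi*s/4) ds.
Integrating by parts (boundary term plus one more integral), an antiderivative of (2*s - 3) cos(pi*s/4) is 8*s*sin(pi*s/4)/pi - 12*sin(pi*s/4)/pi + 32*cos(pi*s/4)/pi**2; evaluating from 0 to 4: ∫_{0}^{4} (2*s - 3) cos(pi*s/4) ds = (-32/pi**2) - (32/pi**2) = -64/pi**2.
Hence a_1 = (1/2)·(-64/pi**2) = -32/pi**2.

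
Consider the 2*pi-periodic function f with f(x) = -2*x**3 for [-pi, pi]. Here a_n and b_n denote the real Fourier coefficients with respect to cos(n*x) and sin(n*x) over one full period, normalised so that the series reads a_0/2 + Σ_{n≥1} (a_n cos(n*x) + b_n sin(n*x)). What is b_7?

b_7 = 1/pi ∫_{-pi}^{pi} f(x) sin(7*x) dx.
f is odd and sin(7*x) is odd, so the integrand is even and b_7 = 2/pi ∫_0^{pi} f(x) sin(7*x) dx.
Integrating by parts three times (tabular method), an antiderivative of (-2*x**3) sin(7*x) is 2*x**3*cos(7*x)/7 - 6*x**2*sin(7*x)/49 - 12*x*cos(7*x)/343 + 12*sin(7*x)/2401; evaluating from 0 to pi: ∫_{0}^{pi} (-2*x**3) sin(7*x) dx = (2*pi*(6 - 49*pi**2)/343) - (0) = 2*pi*(6 - 49*pi**2)/343.
Hence b_7 = (2/pi)·(2*pi*(6 - 49*pi**2)/343) = 24/343 - 4*pi**2/7.

24/343 - 4*pi**2/7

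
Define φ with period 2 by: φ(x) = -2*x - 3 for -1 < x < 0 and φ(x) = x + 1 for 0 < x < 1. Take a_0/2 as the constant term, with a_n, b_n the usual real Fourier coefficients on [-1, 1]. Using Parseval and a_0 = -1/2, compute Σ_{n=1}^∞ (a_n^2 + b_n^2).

157/24

Parseval: a_0^2/2 + Σ_{n≥1} (a_n^2+b_n^2) = ∫_{-1}^{1} φ(x)^2 dx = 20/3.
Subtract a_0^2/2 = 1/8: Σ (a_n^2+b_n^2) = 157/24.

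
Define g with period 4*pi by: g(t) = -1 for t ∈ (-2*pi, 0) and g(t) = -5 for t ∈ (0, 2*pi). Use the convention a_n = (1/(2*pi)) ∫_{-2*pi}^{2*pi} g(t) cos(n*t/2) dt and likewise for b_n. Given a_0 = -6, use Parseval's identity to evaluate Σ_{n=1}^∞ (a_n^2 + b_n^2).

8

Parseval: a_0^2/2 + Σ_{n≥1} (a_n^2+b_n^2) = (1/(2*pi)) ∫_{-2*pi}^{2*pi} g(t)^2 dt = 26.
Subtract a_0^2/2 = 18: Σ (a_n^2+b_n^2) = 8.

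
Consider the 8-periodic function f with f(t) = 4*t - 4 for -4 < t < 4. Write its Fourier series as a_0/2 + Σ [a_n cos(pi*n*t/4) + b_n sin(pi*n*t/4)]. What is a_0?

-8

a_0 = 1/4 ∫_{-4}^{4} f(t) dt = 1/4 · (-32) = -8.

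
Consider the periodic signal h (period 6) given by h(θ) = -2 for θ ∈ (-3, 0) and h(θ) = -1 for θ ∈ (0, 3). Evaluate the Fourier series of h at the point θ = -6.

-3/2

θ = -6 differs from θ = 0 by -1 full period(s), and the series is 6-periodic.
At θ = 0 the one-sided limits are h(0^-) = -2 and h(0^+) = -1.
By Dirichlet's theorem the series converges to their average, [(-2) + (-1)]/2 = -3/2.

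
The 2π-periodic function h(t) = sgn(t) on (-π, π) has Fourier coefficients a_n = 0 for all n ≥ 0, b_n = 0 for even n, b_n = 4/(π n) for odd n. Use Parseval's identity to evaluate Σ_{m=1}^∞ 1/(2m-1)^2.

pi**2/8

Parseval: Σ b_n^2 = (1/π) ∫_{-π}^{π} h(t)^2 dt = 2.
Only odd n contribute, with b_n^2 = 16/(π^2 n^2), so Σ_{m≥1} 1/(2m-1)^2 = π^2·(2)/16 = pi**2/8.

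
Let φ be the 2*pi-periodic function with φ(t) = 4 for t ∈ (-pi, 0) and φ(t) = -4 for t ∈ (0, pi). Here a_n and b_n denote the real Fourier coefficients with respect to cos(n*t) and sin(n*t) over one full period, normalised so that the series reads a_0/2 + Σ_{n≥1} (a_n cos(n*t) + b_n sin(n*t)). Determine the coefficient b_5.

-16/(5*pi)

b_5 = 1/pi ∫_{-pi}^{pi} φ(t) sin(5*t) dt.
φ is odd and sin(5*t) is odd, so the integrand is even and b_5 = 2/pi ∫_0^{pi} φ(t) sin(5*t) dt.
Directly, an antiderivative of (-4) sin(5*t) is 4*cos(5*t)/5; evaluating from 0 to pi: ∫_{0}^{pi} (-4) sin(5*t) dt = (-4/5) - (4/5) = -8/5.
Hence b_5 = (2/pi)·(-8/5) = -16/(5*pi).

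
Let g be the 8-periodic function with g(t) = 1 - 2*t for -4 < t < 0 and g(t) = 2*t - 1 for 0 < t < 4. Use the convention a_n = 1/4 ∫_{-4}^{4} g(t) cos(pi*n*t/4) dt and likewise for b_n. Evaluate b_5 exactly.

-4/(5*pi)

b_5 = 1/4 ∫_{-4}^{4} g(t) sin(5*pi*t/4) dt.
Split the integral at the breakpoints.
Integrating by parts (boundary term plus one more integral), an antiderivative of (1 - 2*t) sin(5*pi*t/4) is 8*t*cos(5*pi*t/4)/(5*pi) - 32*sin(5*pi*t/4)/(25*pi**2) - 4*cos(5*pi*t/4)/(5*pi); evaluating from -4 to 0: ∫_{-4}^{0} (1 - 2*t) sin(5*pi*t/4) dt = (-4/(5*pi)) - (36/(5*pi)) = -8/pi.
Integrating by parts (boundary term plus one more integral), an antiderivative of (2*t - 1) sin(5*pi*t/4) is -8*t*cos(5*pi*t/4)/(5*pi) + 32*sin(5*pi*t/4)/(25*pi**2) + 4*cos(5*pi*t/4)/(5*pi); evaluating from 0 to 4: ∫_{0}^{4} (2*t - 1) sin(5*pi*t/4) dt = (28/(5*pi)) - (4/(5*pi)) = 24/(5*pi).
Summing the pieces and multiplying by (1/4) gives b_5 = -4/(5*pi).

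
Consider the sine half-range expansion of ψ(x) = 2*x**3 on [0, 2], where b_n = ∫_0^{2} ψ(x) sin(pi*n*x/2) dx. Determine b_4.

b_4 = ∫_0^{2} (2*x**3) sin(2*pi*x) dx.
Integrating by parts three times (tabular method), an antiderivative of (2*x**3) sin(2*pi*x) is -x**3*cos(2*pi*x)/pi + 3*x**2*sin(2*pi*x)/(2*pi**2) + 3*x*cos(2*pi*x)/(2*pi**3) - 3*sin(2*pi*x)/(4*pi**4); evaluating from 0 to 2: ∫_{0}^{2} (2*x**3) sin(2*pi*x) dx = (-8/pi + 3/pi**3) - (0) = -8/pi + 3/pi**3.
Hence b_4 = -8/pi + 3/pi**3.

-8/pi + 3/pi**3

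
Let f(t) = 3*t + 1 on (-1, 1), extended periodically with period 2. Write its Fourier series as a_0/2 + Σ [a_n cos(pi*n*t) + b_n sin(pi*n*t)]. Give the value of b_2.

b_2 = ∫_{-1}^{1} f(t) sin(2*pi*t) dt.
Integrating by parts (boundary term plus one more integral), an antiderivative of (3*t + 1) sin(2*pi*t) is -3*t*cos(2*pi*t)/(2*pi) + 3*sin(2*pi*t)/(4*pi**2) - cos(2*pi*t)/(2*pi); evaluating from -1 to 1: ∫_{-1}^{1} (3*t + 1) sin(2*pi*t) dt = (-2/pi) - (1/pi) = -3/pi.
Hence b_2 = -3/pi.

-3/pi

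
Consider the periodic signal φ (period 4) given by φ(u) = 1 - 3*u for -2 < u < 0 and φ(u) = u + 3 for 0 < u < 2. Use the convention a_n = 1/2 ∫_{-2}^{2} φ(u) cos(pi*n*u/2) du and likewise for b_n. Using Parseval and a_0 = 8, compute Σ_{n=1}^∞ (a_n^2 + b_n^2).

Parseval: a_0^2/2 + Σ_{n≥1} (a_n^2+b_n^2) = 1/2 ∫_{-2}^{2} φ(u)^2 du = 106/3.
Subtract a_0^2/2 = 32: Σ (a_n^2+b_n^2) = 10/3.

10/3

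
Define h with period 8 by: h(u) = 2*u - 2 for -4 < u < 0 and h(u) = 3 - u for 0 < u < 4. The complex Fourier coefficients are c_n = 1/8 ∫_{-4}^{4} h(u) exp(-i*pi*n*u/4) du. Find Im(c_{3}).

Since h is real-valued, Im(c_{3}) = -1/8 ∫_{-4}^{4} h(u) sin(3*pi*u/4) du = -b_{3}/2.
Split the integral at the breakpoints.
Integrating by parts (boundary term plus one more integral), an antiderivative of (2*u - 2) sin(3*pi*u/4) is -8*u*cos(3*pi*u/4)/(3*pi) + 32*sin(3*pi*u/4)/(9*pi**2) + 8*cos(3*pi*u/4)/(3*pi); evaluating from -4 to 0: ∫_{-4}^{0} (2*u - 2) sin(3*pi*u/4) du = (8/(3*pi)) - (-40/(3*pi)) = 16/pi.
Integrating by parts (boundary term plus one more integral), an antiderivative of (3 - u) sin(3*pi*u/4) is 4*u*cos(3*pi*u/4)/(3*pi) - 16*sin(3*pi*u/4)/(9*pi**2) - 4*cos(3*pi*u/4)/pi; evaluating from 0 to 4: ∫_{0}^{4} (3 - u) sin(3*pi*u/4) du = (-4/(3*pi)) - (-4/pi) = 8/(3*pi).
So ∫_{-4}^{4} h(u) sin(3*pi*u/4) du = 56/(3*pi).
Hence Im(c_{3}) = (-1/8)·(56/(3*pi)) = -7/(3*pi).

-7/(3*pi)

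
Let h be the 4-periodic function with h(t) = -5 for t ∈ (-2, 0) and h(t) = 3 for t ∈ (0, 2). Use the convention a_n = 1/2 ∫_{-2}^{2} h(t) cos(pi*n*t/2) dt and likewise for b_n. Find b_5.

16/(5*pi)

b_5 = 1/2 ∫_{-2}^{2} h(t) sin(5*pi*t/2) dt.
Split the integral at the breakpoints.
Directly, an antiderivative of (-5) sin(5*pi*t/2) is 2*cos(5*pi*t/2)/pi; evaluating from -2 to 0: ∫_{-2}^{0} (-5) sin(5*pi*t/2) dt = (2/pi) - (-2/pi) = 4/pi.
Directly, an antiderivative of (3) sin(5*pi*t/2) is -6*cos(5*pi*t/2)/(5*pi); evaluating from 0 to 2: ∫_{0}^{2} (3) sin(5*pi*t/2) dt = (6/(5*pi)) - (-6/(5*pi)) = 12/(5*pi).
Summing the pieces and multiplying by (1/2) gives b_5 = 16/(5*pi).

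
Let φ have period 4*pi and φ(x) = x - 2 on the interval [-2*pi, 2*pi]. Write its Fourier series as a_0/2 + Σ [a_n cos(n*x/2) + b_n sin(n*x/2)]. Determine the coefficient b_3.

b_3 = (1/(2*pi)) ∫_{-2*pi}^{2*pi} φ(x) sin(3*x/2) dx.
Integrating by parts (boundary term plus one more integral), an antiderivative of (x - 2) sin(3*x/2) is -2*x*cos(3*x/2)/3 + 4*sin(3*x/2)/9 + 4*cos(3*x/2)/3; evaluating from -2*pi to 2*pi: ∫_{-2*pi}^{2*pi} (x - 2) sin(3*x/2) dx = (-4/3 + 4*pi/3) - (-4*pi/3 - 4/3) = 8*pi/3.
Hence b_3 = (1/(2*pi))·(8*pi/3) = 4/3.

4/3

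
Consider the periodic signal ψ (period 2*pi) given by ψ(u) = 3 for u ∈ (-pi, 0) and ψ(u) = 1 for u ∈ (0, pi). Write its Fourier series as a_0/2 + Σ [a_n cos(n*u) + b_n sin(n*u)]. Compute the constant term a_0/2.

2

a_0 = 1/pi ∫_{-pi}^{pi} ψ(u) du = 1/pi · (4*pi) = 4.
So the constant term a_0/2 = 2.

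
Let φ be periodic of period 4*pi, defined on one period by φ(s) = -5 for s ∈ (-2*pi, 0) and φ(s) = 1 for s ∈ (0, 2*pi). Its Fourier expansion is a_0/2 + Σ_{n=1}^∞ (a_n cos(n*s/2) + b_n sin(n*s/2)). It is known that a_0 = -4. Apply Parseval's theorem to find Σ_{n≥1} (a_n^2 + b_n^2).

Parseval: a_0^2/2 + Σ_{n≥1} (a_n^2+b_n^2) = (1/(2*pi)) ∫_{-2*pi}^{2*pi} φ(s)^2 ds = 26.
Subtract a_0^2/2 = 8: Σ (a_n^2+b_n^2) = 18.

18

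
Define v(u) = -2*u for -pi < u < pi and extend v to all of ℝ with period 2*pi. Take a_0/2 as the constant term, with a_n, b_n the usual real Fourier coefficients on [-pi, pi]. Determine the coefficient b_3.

-4/3

b_3 = 1/pi ∫_{-pi}^{pi} v(u) sin(3*u) du.
v is odd and sin(3*u) is odd, so the integrand is even and b_3 = 2/pi ∫_0^{pi} v(u) sin(3*u) du.
Integrating by parts (boundary term plus one more integral), an antiderivative of (-2*u) sin(3*u) is 2*u*cos(3*u)/3 - 2*sin(3*u)/9; evaluating from 0 to pi: ∫_{0}^{pi} (-2*u) sin(3*u) du = (-2*pi/3) - (0) = -2*pi/3.
Hence b_3 = (2/pi)·(-2*pi/3) = -4/3.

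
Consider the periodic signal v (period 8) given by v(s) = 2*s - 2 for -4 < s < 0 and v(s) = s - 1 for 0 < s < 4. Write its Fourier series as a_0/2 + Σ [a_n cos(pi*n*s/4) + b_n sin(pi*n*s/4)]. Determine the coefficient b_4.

-3/pi

b_4 = 1/4 ∫_{-4}^{4} v(s) sin(pi*s) ds.
Split the integral at the breakpoints.
Integrating by parts (boundary term plus one more integral), an antiderivative of (2*s - 2) sin(pi*s) is -2*s*cos(pi*s)/pi + 2*sin(pi*s)/pi**2 + 2*cos(pi*s)/pi; evaluating from -4 to 0: ∫_{-4}^{0} (2*s - 2) sin(pi*s) ds = (2/pi) - (10/pi) = -8/pi.
Integrating by parts (boundary term plus one more integral), an antiderivative of (s - 1) sin(pi*s) is -s*cos(pi*s)/pi + sin(pi*s)/pi**2 + cos(pi*s)/pi; evaluating from 0 to 4: ∫_{0}^{4} (s - 1) sin(pi*s) ds = (-3/pi) - (1/pi) = -4/pi.
Summing the pieces and multiplying by (1/4) gives b_4 = -3/pi.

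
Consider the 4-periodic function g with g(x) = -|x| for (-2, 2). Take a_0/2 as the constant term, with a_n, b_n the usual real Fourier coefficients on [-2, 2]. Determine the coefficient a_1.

8/pi**2

a_1 = 1/2 ∫_{-2}^{2} g(x) cos(pi*x/2) dx.
g is even and cos(pi*x/2) is even, so the integrand is even and a_1 = ∫_0^{2} g(x) cos(pi*x/2) dx.
Integrating by parts (boundary term plus one more integral), an antiderivative of (-x) cos(pi*x/2) is -2*x*sin(pi*x/2)/pi - 4*cos(pi*x/2)/pi**2; evaluating from 0 to 2: ∫_{0}^{2} (-x) cos(pi*x/2) dx = (4/pi**2) - (-4/pi**2) = 8/pi**2.
Hence a_1 = 8/pi**2.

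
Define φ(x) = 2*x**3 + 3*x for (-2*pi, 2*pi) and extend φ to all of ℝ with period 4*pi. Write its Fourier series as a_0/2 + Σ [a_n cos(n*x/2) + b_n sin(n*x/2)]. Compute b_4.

b_4 = (1/(2*pi)) ∫_{-2*pi}^{2*pi} φ(x) sin(2*x) dx.
φ is odd and sin(2*x) is odd, so the integrand is even and b_4 = 1/pi ∫_0^{2*pi} φ(x) sin(2*x) dx.
Integrating by parts three times (tabular method), an antiderivative of (2*x**3 + 3*x) sin(2*x) is -x**3*cos(2*x) + 3*x**2*sin(2*x)/2; evaluating from 0 to 2*pi: ∫_{0}^{2*pi} (2*x**3 + 3*x) sin(2*x) dx = (-8*pi**3) - (0) = -8*pi**3.
Hence b_4 = (1/pi)·(-8*pi**3) = -8*pi**2.

-8*pi**2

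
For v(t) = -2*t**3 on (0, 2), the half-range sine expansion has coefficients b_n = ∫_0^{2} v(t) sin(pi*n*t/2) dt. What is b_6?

b_6 = ∫_0^{2} (-2*t**3) sin(3*pi*t) dt.
Integrating by parts three times (tabular method), an antiderivative of (-2*t**3) sin(3*pi*t) is 2*t**3*cos(3*pi*t)/(3*pi) - 2*t**2*sin(3*pi*t)/(3*pi**2) - 4*t*cos(3*pi*t)/(9*pi**3) + 4*sin(3*pi*t)/(27*pi**4); evaluating from 0 to 2: ∫_{0}^{2} (-2*t**3) sin(3*pi*t) dt = (8*(-1 + 6*pi**2)/(9*pi**3)) - (0) = 8*(-1 + 6*pi**2)/(9*pi**3).
Hence b_6 = 8*(-1 + 6*pi**2)/(9*pi**3).

8*(-1 + 6*pi**2)/(9*pi**3)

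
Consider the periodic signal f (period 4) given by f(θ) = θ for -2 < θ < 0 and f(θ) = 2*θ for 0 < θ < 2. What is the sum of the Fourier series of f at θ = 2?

1

θ = 2 differs from θ = -2 by 1 full period(s), and the series is 4-periodic.
At θ = -2 the one-sided limits are f(-2^-) = 4 and f(-2^+) = -2.
By Dirichlet's theorem the series converges to their average, [(4) + (-2)]/2 = 1.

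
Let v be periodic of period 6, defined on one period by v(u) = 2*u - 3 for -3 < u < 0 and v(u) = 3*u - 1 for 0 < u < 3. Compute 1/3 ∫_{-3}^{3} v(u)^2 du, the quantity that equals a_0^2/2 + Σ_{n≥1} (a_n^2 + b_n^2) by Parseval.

1/3 ∫_{-3}^{3} v(u)^2 du = 1/3 · (174) = 58.

58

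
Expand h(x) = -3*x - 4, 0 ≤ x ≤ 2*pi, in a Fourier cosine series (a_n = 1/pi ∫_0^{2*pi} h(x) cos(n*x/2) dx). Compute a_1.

a_1 = 1/pi ∫_0^{2*pi} (-3*x - 4) cos(x/2) dx.
Integrating by parts (boundary term plus one more integral), an antiderivative of (-3*x - 4) cos(x/2) is -6*x*sin(x/2) - 8*sin(x/2) - 12*cos(x/2); evaluating from 0 to 2*pi: ∫_{0}^{2*pi} (-3*x - 4) cos(x/2) dx = (12) - (-12) = 24.
Hence a_1 = (1/pi)·(24) = 24/pi.

24/pi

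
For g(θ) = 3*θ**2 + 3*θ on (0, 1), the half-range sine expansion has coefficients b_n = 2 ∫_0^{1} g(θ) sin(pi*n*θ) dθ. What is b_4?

-3/pi

b_4 = 2 ∫_0^{1} (3*θ**2 + 3*θ) sin(4*pi*θ) dθ.
Integrating by parts twice (tabular method), an antiderivative of (3*θ**2 + 3*θ) sin(4*pi*θ) is -3*θ**2*cos(4*pi*θ)/(4*pi) + 3*θ*sin(4*pi*θ)/(8*pi**2) - 3*θ*cos(4*pi*θ)/(4*pi) + 3*sin(4*pi*θ)/(16*pi**2) + 3*cos(4*pi*θ)/(32*pi**3); evaluating from 0 to 1: ∫_{0}^{1} (3*θ**2 + 3*θ) sin(4*pi*θ) dθ = (3*(1 - 16*pi**2)/(32*pi**3)) - (3/(32*pi**3)) = -3/(2*pi).
Hence b_4 = 2·(-3/(2*pi)) = -3/pi.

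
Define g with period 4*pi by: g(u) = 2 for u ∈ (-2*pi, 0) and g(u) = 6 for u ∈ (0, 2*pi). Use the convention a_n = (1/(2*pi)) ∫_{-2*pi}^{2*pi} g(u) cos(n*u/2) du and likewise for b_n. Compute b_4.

b_4 = (1/(2*pi)) ∫_{-2*pi}^{2*pi} g(u) sin(2*u) du.
Split the integral at the breakpoints.
Directly, an antiderivative of (2) sin(2*u) is -cos(2*u); evaluating from -2*pi to 0: ∫_{-2*pi}^{0} (2) sin(2*u) du = (-1) - (-1) = 0.
Directly, an antiderivative of (6) sin(2*u) is -3*cos(2*u); evaluating from 0 to 2*pi: ∫_{0}^{2*pi} (6) sin(2*u) du = (-3) - (-3) = 0.
Summing the pieces and multiplying by (1/(2*pi)) gives b_4 = 0.

0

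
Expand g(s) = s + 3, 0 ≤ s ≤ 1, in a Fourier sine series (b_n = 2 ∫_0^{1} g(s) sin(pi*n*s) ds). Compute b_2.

b_2 = 2 ∫_0^{1} (s + 3) sin(2*pi*s) ds.
Integrating by parts (boundary term plus one more integral), an antiderivative of (s + 3) sin(2*pi*s) is -s*cos(2*pi*s)/(2*pi) + sin(2*pi*s)/(4*pi**2) - 3*cos(2*pi*s)/(2*pi); evaluating from 0 to 1: ∫_{0}^{1} (s + 3) sin(2*pi*s) ds = (-2/pi) - (-3/(2*pi)) = -1/(2*pi).
Hence b_2 = 2·(-1/(2*pi)) = -1/pi.

-1/pi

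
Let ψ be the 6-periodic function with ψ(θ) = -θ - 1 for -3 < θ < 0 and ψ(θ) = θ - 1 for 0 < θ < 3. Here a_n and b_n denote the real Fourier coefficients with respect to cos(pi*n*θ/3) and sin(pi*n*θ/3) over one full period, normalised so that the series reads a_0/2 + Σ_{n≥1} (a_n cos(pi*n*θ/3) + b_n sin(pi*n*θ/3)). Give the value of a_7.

-12/(49*pi**2)

a_7 = 1/3 ∫_{-3}^{3} ψ(θ) cos(7*pi*θ/3) dθ.
ψ is even and cos(7*pi*θ/3) is even, so the integrand is even and a_7 = 2/3 ∫_0^{3} ψ(θ) cos(7*pi*θ/3) dθ.
Integrating by parts (boundary term plus one more integral), an antiderivative of (θ - 1) cos(7*pi*θ/3) is 3*θ*sin(7*pi*θ/3)/(7*pi) - 3*sin(7*pi*θ/3)/(7*pi) + 9*cos(7*pi*θ/3)/(49*pi**2); evaluating from 0 to 3: ∫_{0}^{3} (θ - 1) cos(7*pi*θ/3) dθ = (-9/(49*pi**2)) - (9/(49*pi**2)) = -18/(49*pi**2).
Hence a_7 = (2/3)·(-18/(49*pi**2)) = -12/(49*pi**2).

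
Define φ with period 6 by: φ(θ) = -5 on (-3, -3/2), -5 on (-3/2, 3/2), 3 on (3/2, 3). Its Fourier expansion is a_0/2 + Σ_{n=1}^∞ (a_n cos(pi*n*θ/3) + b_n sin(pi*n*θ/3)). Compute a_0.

a_0 = 1/3 ∫_{-3}^{3} φ(θ) dθ = 1/3 · (-18) = -6.

-6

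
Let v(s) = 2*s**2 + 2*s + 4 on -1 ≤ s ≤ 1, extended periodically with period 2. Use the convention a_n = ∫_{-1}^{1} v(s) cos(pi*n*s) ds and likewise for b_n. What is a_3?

-8/(9*pi**2)

a_3 = ∫_{-1}^{1} v(s) cos(3*pi*s) ds.
Integrating by parts twice (tabular method), an antiderivative of (2*s**2 + 2*s + 4) cos(3*pi*s) is 2*s**2*sin(3*pi*s)/(3*pi) + 2*s*sin(3*pi*s)/(3*pi) + 4*s*cos(3*pi*s)/(9*pi**2) - 4*sin(3*pi*s)/(27*pi**3) + 4*sin(3*pi*s)/(3*pi) + 2*cos(3*pi*s)/(9*pi**2); evaluating from -1 to 1: ∫_{-1}^{1} (2*s**2 + 2*s + 4) cos(3*pi*s) ds = (-2/(3*pi**2)) - (2/(9*pi**2)) = -8/(9*pi**2).
Hence a_3 = -8/(9*pi**2).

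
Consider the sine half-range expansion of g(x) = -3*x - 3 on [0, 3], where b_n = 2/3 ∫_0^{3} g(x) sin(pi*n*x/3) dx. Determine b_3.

b_3 = 2/3 ∫_0^{3} (-3*x - 3) sin(pi*x) dx.
Integrating by parts (boundary term plus one more integral), an antiderivative of (-3*x - 3) sin(pi*x) is 3*x*cos(pi*x)/pi - 3*sin(pi*x)/pi**2 + 3*cos(pi*x)/pi; evaluating from 0 to 3: ∫_{0}^{3} (-3*x - 3) sin(pi*x) dx = (-12/pi) - (3/pi) = -15/pi.
Hence b_3 = (2/3)·(-15/pi) = -10/pi.

-10/pi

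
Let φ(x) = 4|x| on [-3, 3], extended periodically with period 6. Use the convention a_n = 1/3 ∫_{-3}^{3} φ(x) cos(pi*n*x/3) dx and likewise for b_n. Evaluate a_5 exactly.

-48/(25*pi**2)

a_5 = 1/3 ∫_{-3}^{3} φ(x) cos(5*pi*x/3) dx.
φ is even and cos(5*pi*x/3) is even, so the integrand is even and a_5 = 2/3 ∫_0^{3} φ(x) cos(5*pi*x/3) dx.
Integrating by parts (boundary term plus one more integral), an antiderivative of (4*x) cos(5*pi*x/3) is 12*x*sin(5*pi*x/3)/(5*pi) + 36*cos(5*pi*x/3)/(25*pi**2); evaluating from 0 to 3: ∫_{0}^{3} (4*x) cos(5*pi*x/3) dx = (-36/(25*pi**2)) - (36/(25*pi**2)) = -72/(25*pi**2).
Hence a_5 = (2/3)·(-72/(25*pi**2)) = -48/(25*pi**2).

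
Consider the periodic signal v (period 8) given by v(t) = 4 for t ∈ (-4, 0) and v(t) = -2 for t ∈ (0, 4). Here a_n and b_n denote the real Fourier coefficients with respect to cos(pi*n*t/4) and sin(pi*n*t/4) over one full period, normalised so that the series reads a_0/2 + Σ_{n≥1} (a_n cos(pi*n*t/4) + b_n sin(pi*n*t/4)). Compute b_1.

b_1 = 1/4 ∫_{-4}^{4} v(t) sin(pi*t/4) dt.
Split the integral at the breakpoints.
Directly, an antiderivative of (4) sin(pi*t/4) is -16*cos(pi*t/4)/pi; evaluating from -4 to 0: ∫_{-4}^{0} (4) sin(pi*t/4) dt = (-16/pi) - (16/pi) = -32/pi.
Directly, an antiderivative of (-2) sin(pi*t/4) is 8*cos(pi*t/4)/pi; evaluating from 0 to 4: ∫_{0}^{4} (-2) sin(pi*t/4) dt = (-8/pi) - (8/pi) = -16/pi.
Summing the pieces and multiplying by (1/4) gives b_1 = -12/pi.

-12/pi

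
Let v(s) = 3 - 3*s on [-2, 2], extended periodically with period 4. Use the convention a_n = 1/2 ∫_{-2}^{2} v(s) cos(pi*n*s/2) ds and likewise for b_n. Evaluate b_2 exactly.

b_2 = 1/2 ∫_{-2}^{2} v(s) sin(pi*s) ds.
Integrating by parts (boundary term plus one more integral), an antiderivative of (3 - 3*s) sin(pi*s) is 3*s*cos(pi*s)/pi - 3*sin(pi*s)/pi**2 - 3*cos(pi*s)/pi; evaluating from -2 to 2: ∫_{-2}^{2} (3 - 3*s) sin(pi*s) ds = (3/pi) - (-9/pi) = 12/pi.
Hence b_2 = (1/2)·(12/pi) = 6/pi.

6/pi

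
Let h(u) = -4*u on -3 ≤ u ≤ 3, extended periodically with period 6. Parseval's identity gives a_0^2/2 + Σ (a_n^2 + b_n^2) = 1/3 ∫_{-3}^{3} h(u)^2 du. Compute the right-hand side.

96

1/3 ∫_{-3}^{3} h(u)^2 du = 1/3 · (288) = 96.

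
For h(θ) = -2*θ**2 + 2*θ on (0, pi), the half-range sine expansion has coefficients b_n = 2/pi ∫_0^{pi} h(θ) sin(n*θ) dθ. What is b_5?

b_5 = 2/pi ∫_0^{pi} (-2*θ**2 + 2*θ) sin(5*θ) dθ.
Integrating by parts twice (tabular method), an antiderivative of (-2*θ**2 + 2*θ) sin(5*θ) is 2*θ**2*cos(5*θ)/5 - 4*θ*sin(5*θ)/25 - 2*θ*cos(5*θ)/5 + 2*sin(5*θ)/25 - 4*cos(5*θ)/125; evaluating from 0 to pi: ∫_{0}^{pi} (-2*θ**2 + 2*θ) sin(5*θ) dθ = (-2*pi**2/5 + 4/125 + 2*pi/5) - (-4/125) = -2*pi**2/5 + 8/125 + 2*pi/5.
Hence b_5 = (2/pi)·(-2*pi**2/5 + 8/125 + 2*pi/5) = 4*(-25*pi**2 + 4 + 25*pi)/(125*pi).

4*(-25*pi**2 + 4 + 25*pi)/(125*pi)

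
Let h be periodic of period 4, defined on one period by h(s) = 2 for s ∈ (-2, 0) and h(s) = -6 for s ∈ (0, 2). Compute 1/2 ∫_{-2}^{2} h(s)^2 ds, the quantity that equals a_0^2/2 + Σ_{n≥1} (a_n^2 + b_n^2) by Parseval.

1/2 ∫_{-2}^{2} h(s)^2 ds = 1/2 · (80) = 40.

40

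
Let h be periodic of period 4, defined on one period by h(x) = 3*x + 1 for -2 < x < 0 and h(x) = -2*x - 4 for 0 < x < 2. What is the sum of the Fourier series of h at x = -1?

-2

h is continuous at x = -1 with value -2, so the series converges to -2 there.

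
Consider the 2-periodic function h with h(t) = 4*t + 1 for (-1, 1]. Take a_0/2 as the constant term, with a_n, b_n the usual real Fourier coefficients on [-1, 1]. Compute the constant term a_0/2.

1

a_0 = ∫_{-1}^{1} h(t) dt = 2.
So the constant term a_0/2 = 1.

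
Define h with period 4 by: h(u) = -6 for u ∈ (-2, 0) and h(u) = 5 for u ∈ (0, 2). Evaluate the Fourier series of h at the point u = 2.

u = 2 differs from u = -2 by 1 full period(s), and the series is 4-periodic.
At u = -2 the one-sided limits are h(-2^-) = 5 and h(-2^+) = -6.
By Dirichlet's theorem the series converges to their average, [(5) + (-6)]/2 = -1/2.

-1/2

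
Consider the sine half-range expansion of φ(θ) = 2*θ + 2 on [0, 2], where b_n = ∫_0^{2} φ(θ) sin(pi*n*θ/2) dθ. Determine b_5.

16/(5*pi)

b_5 = ∫_0^{2} (2*θ + 2) sin(5*pi*θ/2) dθ.
Integrating by parts (boundary term plus one more integral), an antiderivative of (2*θ + 2) sin(5*pi*θ/2) is -4*θ*cos(5*pi*θ/2)/(5*pi) + 8*sin(5*pi*θ/2)/(25*pi**2) - 4*cos(5*pi*θ/2)/(5*pi); evaluating from 0 to 2: ∫_{0}^{2} (2*θ + 2) sin(5*pi*θ/2) dθ = (12/(5*pi)) - (-4/(5*pi)) = 16/(5*pi).
Hence b_5 = 16/(5*pi).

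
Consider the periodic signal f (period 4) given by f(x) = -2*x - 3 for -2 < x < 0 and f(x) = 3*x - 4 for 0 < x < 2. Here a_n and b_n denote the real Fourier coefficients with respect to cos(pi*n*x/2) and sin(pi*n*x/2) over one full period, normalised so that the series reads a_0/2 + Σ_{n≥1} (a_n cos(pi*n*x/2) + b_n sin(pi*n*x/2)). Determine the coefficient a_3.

a_3 = 1/2 ∫_{-2}^{2} f(x) cos(3*pi*x/2) dx.
Split the integral at the breakpoints.
Integrating by parts (boundary term plus one more integral), an antiderivative of (-2*x - 3) cos(3*pi*x/2) is -4*x*sin(3*pi*x/2)/(3*pi) - 2*sin(3*pi*x/2)/pi - 8*cos(3*pi*x/2)/(9*pi**2); evaluating from -2 to 0: ∫_{-2}^{0} (-2*x - 3) cos(3*pi*x/2) dx = (-8/(9*pi**2)) - (8/(9*pi**2)) = -16/(9*pi**2).
Integrating by parts (boundary term plus one more integral), an antiderivative of (3*x - 4) cos(3*pi*x/2) is 2*x*sin(3*pi*x/2)/pi - 8*sin(3*pi*x/2)/(3*pi) + 4*cos(3*pi*x/2)/(3*pi**2); evaluating from 0 to 2: ∫_{0}^{2} (3*x - 4) cos(3*pi*x/2) dx = (-4/(3*pi**2)) - (4/(3*pi**2)) = -8/(3*pi**2).
Summing the pieces and multiplying by (1/2) gives a_3 = -20/(9*pi**2).

-20/(9*pi**2)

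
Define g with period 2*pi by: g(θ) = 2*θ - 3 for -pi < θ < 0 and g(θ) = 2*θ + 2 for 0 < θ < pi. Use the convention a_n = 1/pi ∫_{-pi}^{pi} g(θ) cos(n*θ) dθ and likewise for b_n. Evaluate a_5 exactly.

0

a_5 = 1/pi ∫_{-pi}^{pi} g(θ) cos(5*θ) dθ.
Split the integral at the breakpoints.
Integrating by parts (boundary term plus one more integral), an antiderivative of (2*θ - 3) cos(5*θ) is 2*θ*sin(5*θ)/5 - 3*sin(5*θ)/5 + 2*cos(5*θ)/25; evaluating from -pi to 0: ∫_{-pi}^{0} (2*θ - 3) cos(5*θ) dθ = (2/25) - (-2/25) = 4/25.
Integrating by parts (boundary term plus one more integral), an antiderivative of (2*θ + 2) cos(5*θ) is 2*θ*sin(5*θ)/5 + 2*sin(5*θ)/5 + 2*cos(5*θ)/25; evaluating from 0 to pi: ∫_{0}^{pi} (2*θ + 2) cos(5*θ) dθ = (-2/25) - (2/25) = -4/25.
Summing the pieces and multiplying by (1/pi) gives a_5 = 0.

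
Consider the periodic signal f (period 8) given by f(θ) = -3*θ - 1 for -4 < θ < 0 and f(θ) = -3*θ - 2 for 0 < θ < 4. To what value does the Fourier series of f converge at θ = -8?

-3/2

θ = -8 differs from θ = 0 by -1 full period(s), and the series is 8-periodic.
At θ = 0 the one-sided limits are f(0^-) = -1 and f(0^+) = -2.
By Dirichlet's theorem the series converges to their average, [(-1) + (-2)]/2 = -3/2.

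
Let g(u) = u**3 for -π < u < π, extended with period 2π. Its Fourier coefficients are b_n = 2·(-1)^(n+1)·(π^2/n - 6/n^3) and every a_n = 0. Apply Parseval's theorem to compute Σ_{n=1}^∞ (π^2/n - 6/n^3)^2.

pi**6/14

Parseval: Σ b_n^2 = (1/π) ∫_{-π}^{π} g(u)^2 du = 2*pi**6/7.
b_n^2 = 4·(π^2/n - 6/n^3)^2, so the sum equals (2*pi**6/7)/4 = pi**6/14.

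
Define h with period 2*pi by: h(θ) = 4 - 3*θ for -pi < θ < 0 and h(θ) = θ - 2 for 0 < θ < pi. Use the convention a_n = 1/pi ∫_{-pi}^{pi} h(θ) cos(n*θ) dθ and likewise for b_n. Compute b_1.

-12/pi - 2

b_1 = 1/pi ∫_{-pi}^{pi} h(θ) sin(θ) dθ.
Split the integral at the breakpoints.
Integrating by parts (boundary term plus one more integral), an antiderivative of (4 - 3*θ) sin(θ) is 3*θ*cos(θ) - 3*sin(θ) - 4*cos(θ); evaluating from -pi to 0: ∫_{-pi}^{0} (4 - 3*θ) sin(θ) dθ = (-4) - (4 + 3*pi) = -3*pi - 8.
Integrating by parts (boundary term plus one more integral), an antiderivative of (θ - 2) sin(θ) is -θ*cos(θ) + sin(θ) + 2*cos(θ); evaluating from 0 to pi: ∫_{0}^{pi} (θ - 2) sin(θ) dθ = (-2 + pi) - (2) = -4 + pi.
Summing the pieces and multiplying by (1/pi) gives b_1 = -12/pi - 2.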